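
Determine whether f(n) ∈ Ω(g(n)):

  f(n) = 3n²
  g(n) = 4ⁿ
False

f(n) = 3n² is O(n²), and g(n) = 4ⁿ is O(4ⁿ).
Since O(n²) grows slower than O(4ⁿ), f(n) = Ω(g(n)) is false.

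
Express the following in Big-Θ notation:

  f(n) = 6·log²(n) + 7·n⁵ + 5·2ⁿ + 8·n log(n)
Θ(2ⁿ)

Order the terms by growth rate: 6·log²(n) ≺ 8·n log(n) ≺ 7·n⁵ ≺ 5·2ⁿ.
The fastest-growing term 5·2ⁿ dominates as n → ∞; dropping its constant factor gives Θ(2ⁿ).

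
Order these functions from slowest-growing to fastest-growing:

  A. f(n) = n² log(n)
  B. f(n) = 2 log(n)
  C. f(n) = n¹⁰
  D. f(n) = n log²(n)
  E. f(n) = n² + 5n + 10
B < D < E < A < C

Comparing growth rates:
B = 2 log(n) is O(log n)
D = n log²(n) is O(n log² n)
E = n² + 5n + 10 is O(n²)
A = n² log(n) is O(n² log n)
C = n¹⁰ is O(n¹⁰)

Therefore, the order from slowest to fastest is: B < D < E < A < C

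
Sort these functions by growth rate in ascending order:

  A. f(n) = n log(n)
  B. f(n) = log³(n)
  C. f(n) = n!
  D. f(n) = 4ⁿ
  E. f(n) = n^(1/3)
B < E < A < D < C

Comparing growth rates:
B = log³(n) is O(log³ n)
E = n^(1/3) is O(n^(1/3))
A = n log(n) is O(n log n)
D = 4ⁿ is O(4ⁿ)
C = n! is O(n!)

Therefore, the order from slowest to fastest is: B < E < A < D < C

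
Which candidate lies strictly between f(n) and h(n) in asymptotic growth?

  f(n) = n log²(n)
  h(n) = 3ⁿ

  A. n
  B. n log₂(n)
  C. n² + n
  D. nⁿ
C

We need g(n) with n log²(n) = o(g(n)) and g(n) = o(3ⁿ), i.e. O(n log² n) ≺ g ≺ O(3ⁿ).
Check each option:
  A. n — O(n) does not grow strictly faster than f(n)
  B. n log₂(n) — O(n log n) does not grow strictly faster than f(n)
  C. n² + n — O(n²) is strictly between O(n log² n) and O(3ⁿ) ✓
  D. nⁿ — O(nⁿ) does not grow strictly slower than h(n)

Only option C (n² + n) lies strictly between.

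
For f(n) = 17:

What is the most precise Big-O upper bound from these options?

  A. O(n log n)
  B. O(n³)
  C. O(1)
C

f(n) = 17 is O(1).
All listed options are valid Big-O bounds (upper bounds),
but O(1) is the tightest (smallest valid bound).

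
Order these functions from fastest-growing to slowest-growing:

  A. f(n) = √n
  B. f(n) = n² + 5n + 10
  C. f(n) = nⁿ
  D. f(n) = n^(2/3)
C > B > D > A

Comparing growth rates:
C = nⁿ is O(nⁿ)
B = n² + 5n + 10 is O(n²)
D = n^(2/3) is O(n^(2/3))
A = √n is O(√n)

Therefore, the order from fastest to slowest is: C > B > D > A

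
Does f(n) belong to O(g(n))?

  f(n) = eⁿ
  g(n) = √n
False

f(n) = eⁿ is O(eⁿ), and g(n) = √n is O(√n).
Since O(eⁿ) grows faster than O(√n), f(n) = O(g(n)) is false.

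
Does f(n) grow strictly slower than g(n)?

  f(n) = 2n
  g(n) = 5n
False

f(n) = 2n is O(n), and g(n) = 5n is O(n).
Since they have the same growth rate, f(n) = o(g(n)) is false.
(f = o(g) requires f to grow strictly slower, not equal.)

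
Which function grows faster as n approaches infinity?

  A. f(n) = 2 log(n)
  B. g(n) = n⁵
B

f(n) = 2 log(n) is O(log n), while g(n) = n⁵ is O(n⁵).
Since O(n⁵) grows faster than O(log n), g(n) dominates.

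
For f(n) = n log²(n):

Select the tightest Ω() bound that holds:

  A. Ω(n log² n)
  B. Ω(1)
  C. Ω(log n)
A

f(n) = n log²(n) is Ω(n log² n).
All listed options are valid Big-Ω bounds (lower bounds),
but Ω(n log² n) is the tightest (largest valid bound).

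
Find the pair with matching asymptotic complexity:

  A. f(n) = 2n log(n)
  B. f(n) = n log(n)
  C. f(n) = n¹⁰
A and B

Examining each function:
  A. 2n log(n) is O(n log n)
  B. n log(n) is O(n log n)
  C. n¹⁰ is O(n¹⁰)

Functions A and B both have the same complexity class.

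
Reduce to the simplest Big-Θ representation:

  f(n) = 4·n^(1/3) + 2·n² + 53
Θ(n²)

Order the terms by growth rate: 53 ≺ 4·n^(1/3) ≺ 2·n².
The fastest-growing term 2·n² dominates as n → ∞; dropping its constant factor gives Θ(n²).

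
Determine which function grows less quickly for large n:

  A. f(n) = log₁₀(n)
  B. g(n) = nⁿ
A

f(n) = log₁₀(n) is O(log n), while g(n) = nⁿ is O(nⁿ).
Since O(log n) grows slower than O(nⁿ), f(n) is dominated.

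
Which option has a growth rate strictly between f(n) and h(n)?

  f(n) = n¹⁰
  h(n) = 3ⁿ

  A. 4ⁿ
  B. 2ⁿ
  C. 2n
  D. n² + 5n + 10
B

We need g(n) with n¹⁰ = o(g(n)) and g(n) = o(3ⁿ), i.e. O(n¹⁰) ≺ g ≺ O(3ⁿ).
Check each option:
  A. 4ⁿ — O(4ⁿ) does not grow strictly slower than h(n)
  B. 2ⁿ — O(2ⁿ) is strictly between O(n¹⁰) and O(3ⁿ) ✓
  C. 2n — O(n) does not grow strictly faster than f(n)
  D. n² + 5n + 10 — O(n²) does not grow strictly faster than f(n)

Only option B (2ⁿ) lies strictly between.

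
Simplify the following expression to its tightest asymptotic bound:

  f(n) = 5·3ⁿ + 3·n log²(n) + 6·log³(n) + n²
Θ(3ⁿ)

Order the terms by growth rate: 6·log³(n) ≺ 3·n log²(n) ≺ n² ≺ 5·3ⁿ.
The fastest-growing term 5·3ⁿ dominates as n → ∞; dropping its constant factor gives Θ(3ⁿ).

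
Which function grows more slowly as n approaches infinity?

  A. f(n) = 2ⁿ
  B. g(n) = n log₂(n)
B

f(n) = 2ⁿ is O(2ⁿ), while g(n) = n log₂(n) is O(n log n).
Since O(n log n) grows slower than O(2ⁿ), g(n) is dominated.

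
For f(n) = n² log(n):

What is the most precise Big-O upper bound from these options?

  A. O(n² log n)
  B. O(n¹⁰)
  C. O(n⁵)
A

f(n) = n² log(n) is O(n² log n).
All listed options are valid Big-O bounds (upper bounds),
but O(n² log n) is the tightest (smallest valid bound).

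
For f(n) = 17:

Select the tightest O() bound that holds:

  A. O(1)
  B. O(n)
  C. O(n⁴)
A

f(n) = 17 is O(1).
All listed options are valid Big-O bounds (upper bounds),
but O(1) is the tightest (smallest valid bound).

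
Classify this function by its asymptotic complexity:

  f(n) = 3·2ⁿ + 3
O(2ⁿ)

The dominant term in 3·2ⁿ + 3 is 3·2ⁿ, which is Θ(2ⁿ).
Lower-order terms (3) are asymptotically negligible.
Constants are absorbed, so the tightest bound is O(2ⁿ).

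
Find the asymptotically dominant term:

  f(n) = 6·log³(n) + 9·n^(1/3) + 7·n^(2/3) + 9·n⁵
9·n⁵

Looking at each term:
  - 6·log³(n) is O(log³ n)
  - 9·n^(1/3) is O(n^(1/3))
  - 7·n^(2/3) is O(n^(2/3))
  - 9·n⁵ is O(n⁵)

The term 9·n⁵ (O(n⁵)) grows fastest and dominates all others.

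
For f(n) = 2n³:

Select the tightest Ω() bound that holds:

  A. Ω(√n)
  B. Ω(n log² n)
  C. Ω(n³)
C

f(n) = 2n³ is Ω(n³).
All listed options are valid Big-Ω bounds (lower bounds),
but Ω(n³) is the tightest (largest valid bound).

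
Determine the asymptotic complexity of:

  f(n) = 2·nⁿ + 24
O(nⁿ)

The dominant term in 2·nⁿ + 24 is 2·nⁿ, which is Θ(nⁿ).
Lower-order terms (24) are asymptotically negligible.
Constants are absorbed, so the tightest bound is O(nⁿ).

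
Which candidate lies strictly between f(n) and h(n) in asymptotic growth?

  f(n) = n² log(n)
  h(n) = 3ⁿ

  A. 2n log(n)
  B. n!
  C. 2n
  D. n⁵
D

We need g(n) with n² log(n) = o(g(n)) and g(n) = o(3ⁿ), i.e. O(n² log n) ≺ g ≺ O(3ⁿ).
Check each option:
  A. 2n log(n) — O(n log n) does not grow strictly faster than f(n)
  B. n! — O(n!) does not grow strictly slower than h(n)
  C. 2n — O(n) does not grow strictly faster than f(n)
  D. n⁵ — O(n⁵) is strictly between O(n² log n) and O(3ⁿ) ✓

Only option D (n⁵) lies strictly between.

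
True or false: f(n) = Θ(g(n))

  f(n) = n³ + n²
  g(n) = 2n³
True

f(n) = n³ + n² and g(n) = 2n³ are both O(n³).
Since they have the same asymptotic growth rate, f(n) = Θ(g(n)) is true.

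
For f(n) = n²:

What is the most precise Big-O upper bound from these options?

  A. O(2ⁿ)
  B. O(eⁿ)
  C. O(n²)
C

f(n) = n² is O(n²).
All listed options are valid Big-O bounds (upper bounds),
but O(n²) is the tightest (smallest valid bound).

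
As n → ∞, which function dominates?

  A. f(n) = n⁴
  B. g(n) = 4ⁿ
B

f(n) = n⁴ is O(n⁴), while g(n) = 4ⁿ is O(4ⁿ).
Since O(4ⁿ) grows faster than O(n⁴), g(n) dominates.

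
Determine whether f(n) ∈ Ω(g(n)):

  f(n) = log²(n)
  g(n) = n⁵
False

f(n) = log²(n) is O(log² n), and g(n) = n⁵ is O(n⁵).
Since O(log² n) grows slower than O(n⁵), f(n) = Ω(g(n)) is false.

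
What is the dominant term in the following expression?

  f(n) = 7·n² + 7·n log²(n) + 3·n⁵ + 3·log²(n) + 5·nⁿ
5·nⁿ

Looking at each term:
  - 7·n² is O(n²)
  - 7·n log²(n) is O(n log² n)
  - 3·n⁵ is O(n⁵)
  - 3·log²(n) is O(log² n)
  - 5·nⁿ is O(nⁿ)

The term 5·nⁿ (O(nⁿ)) grows fastest and dominates all others.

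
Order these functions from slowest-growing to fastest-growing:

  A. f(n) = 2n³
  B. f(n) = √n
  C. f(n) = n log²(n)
B < C < A

Comparing growth rates:
B = √n is O(√n)
C = n log²(n) is O(n log² n)
A = 2n³ is O(n³)

Therefore, the order from slowest to fastest is: B < C < A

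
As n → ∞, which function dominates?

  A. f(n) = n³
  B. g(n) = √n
A

f(n) = n³ is O(n³), while g(n) = √n is O(√n).
Since O(n³) grows faster than O(√n), f(n) dominates.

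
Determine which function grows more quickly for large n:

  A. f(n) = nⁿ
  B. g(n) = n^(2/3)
A

f(n) = nⁿ is O(nⁿ), while g(n) = n^(2/3) is O(n^(2/3)).
Since O(nⁿ) grows faster than O(n^(2/3)), f(n) dominates.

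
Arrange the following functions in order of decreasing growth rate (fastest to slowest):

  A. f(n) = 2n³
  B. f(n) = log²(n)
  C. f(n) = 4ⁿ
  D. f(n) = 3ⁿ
C > D > A > B

Comparing growth rates:
C = 4ⁿ is O(4ⁿ)
D = 3ⁿ is O(3ⁿ)
A = 2n³ is O(n³)
B = log²(n) is O(log² n)

Therefore, the order from fastest to slowest is: C > D > A > B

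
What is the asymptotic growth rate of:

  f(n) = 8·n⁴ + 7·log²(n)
Θ(n⁴)

Order the terms by growth rate: 7·log²(n) ≺ 8·n⁴.
The fastest-growing term 8·n⁴ dominates as n → ∞; dropping its constant factor gives Θ(n⁴).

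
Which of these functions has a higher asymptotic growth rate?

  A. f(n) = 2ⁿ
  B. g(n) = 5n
A

f(n) = 2ⁿ is O(2ⁿ), while g(n) = 5n is O(n).
Since O(2ⁿ) grows faster than O(n), f(n) dominates.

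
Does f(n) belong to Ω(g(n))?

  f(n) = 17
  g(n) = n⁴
False

f(n) = 17 is O(1), and g(n) = n⁴ is O(n⁴).
Since O(1) grows slower than O(n⁴), f(n) = Ω(g(n)) is false.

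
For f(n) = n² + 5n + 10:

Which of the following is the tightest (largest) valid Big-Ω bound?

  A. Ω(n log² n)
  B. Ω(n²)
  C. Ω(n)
B

f(n) = n² + 5n + 10 is Ω(n²).
All listed options are valid Big-Ω bounds (lower bounds),
but Ω(n²) is the tightest (largest valid bound).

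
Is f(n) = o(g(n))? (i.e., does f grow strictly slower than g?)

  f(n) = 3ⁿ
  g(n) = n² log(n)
False

f(n) = 3ⁿ is O(3ⁿ), and g(n) = n² log(n) is O(n² log n).
Since O(3ⁿ) grows faster than or equal to O(n² log n), f(n) = o(g(n)) is false.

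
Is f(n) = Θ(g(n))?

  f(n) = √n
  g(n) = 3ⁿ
False

f(n) = √n is O(√n), and g(n) = 3ⁿ is O(3ⁿ).
Since they have different growth rates, f(n) = Θ(g(n)) is false.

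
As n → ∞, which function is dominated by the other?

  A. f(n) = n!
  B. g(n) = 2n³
B

f(n) = n! is O(n!), while g(n) = 2n³ is O(n³).
Since O(n³) grows slower than O(n!), g(n) is dominated.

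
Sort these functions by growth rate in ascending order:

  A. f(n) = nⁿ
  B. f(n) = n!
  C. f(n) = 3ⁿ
C < B < A

Comparing growth rates:
C = 3ⁿ is O(3ⁿ)
B = n! is O(n!)
A = nⁿ is O(nⁿ)

Therefore, the order from slowest to fastest is: C < B < A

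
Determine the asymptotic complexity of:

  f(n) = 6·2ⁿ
O(2ⁿ)

The dominant term in 6·2ⁿ is 6·2ⁿ, which is Θ(2ⁿ).
Constants are absorbed, so the tightest bound is O(2ⁿ).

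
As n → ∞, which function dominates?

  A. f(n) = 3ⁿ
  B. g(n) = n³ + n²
A

f(n) = 3ⁿ is O(3ⁿ), while g(n) = n³ + n² is O(n³).
Since O(3ⁿ) grows faster than O(n³), f(n) dominates.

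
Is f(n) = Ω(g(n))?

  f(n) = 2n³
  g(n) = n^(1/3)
True

f(n) = 2n³ is O(n³), and g(n) = n^(1/3) is O(n^(1/3)).
Since O(n³) grows at least as fast as O(n^(1/3)), f(n) = Ω(g(n)) is true.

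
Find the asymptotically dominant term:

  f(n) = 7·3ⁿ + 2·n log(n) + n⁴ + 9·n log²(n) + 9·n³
7·3ⁿ

Looking at each term:
  - 7·3ⁿ is O(3ⁿ)
  - 2·n log(n) is O(n log n)
  - n⁴ is O(n⁴)
  - 9·n log²(n) is O(n log² n)
  - 9·n³ is O(n³)

The term 7·3ⁿ (O(3ⁿ)) grows fastest and dominates all others.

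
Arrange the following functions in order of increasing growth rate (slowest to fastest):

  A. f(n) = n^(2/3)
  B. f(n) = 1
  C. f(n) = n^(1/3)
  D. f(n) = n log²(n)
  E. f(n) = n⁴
B < C < A < D < E

Comparing growth rates:
B = 1 is O(1)
C = n^(1/3) is O(n^(1/3))
A = n^(2/3) is O(n^(2/3))
D = n log²(n) is O(n log² n)
E = n⁴ is O(n⁴)

Therefore, the order from slowest to fastest is: B < C < A < D < E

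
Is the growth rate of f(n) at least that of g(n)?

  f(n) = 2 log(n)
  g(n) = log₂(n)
True

f(n) = 2 log(n) and g(n) = log₂(n) are both O(log n).
Big-Ω permits equal growth rates (f ≥ c·g for some c > 0), so f(n) = Ω(g(n)) is true.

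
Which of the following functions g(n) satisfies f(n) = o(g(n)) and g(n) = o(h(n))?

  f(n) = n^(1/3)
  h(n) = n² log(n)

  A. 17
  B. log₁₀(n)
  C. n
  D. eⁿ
C

We need g(n) with n^(1/3) = o(g(n)) and g(n) = o(n² log(n)), i.e. O(n^(1/3)) ≺ g ≺ O(n² log n).
Check each option:
  A. 17 — O(1) does not grow strictly faster than f(n)
  B. log₁₀(n) — O(log n) does not grow strictly faster than f(n)
  C. n — O(n) is strictly between O(n^(1/3)) and O(n² log n) ✓
  D. eⁿ — O(eⁿ) does not grow strictly slower than h(n)

Only option C (n) lies strictly between.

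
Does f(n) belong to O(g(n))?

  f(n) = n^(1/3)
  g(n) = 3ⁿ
True

f(n) = n^(1/3) is O(n^(1/3)), and g(n) = 3ⁿ is O(3ⁿ).
Since O(n^(1/3)) ⊆ O(3ⁿ) (f grows no faster than g), f(n) = O(g(n)) is true.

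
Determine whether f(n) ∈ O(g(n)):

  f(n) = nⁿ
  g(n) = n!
False

f(n) = nⁿ is O(nⁿ), and g(n) = n! is O(n!).
Since O(nⁿ) grows faster than O(n!), f(n) = O(g(n)) is false.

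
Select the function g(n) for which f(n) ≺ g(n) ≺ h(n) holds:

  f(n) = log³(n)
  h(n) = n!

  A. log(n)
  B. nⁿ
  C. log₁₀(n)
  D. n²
D

We need g(n) with log³(n) = o(g(n)) and g(n) = o(n!), i.e. O(log³ n) ≺ g ≺ O(n!).
Check each option:
  A. log(n) — O(log n) does not grow strictly faster than f(n)
  B. nⁿ — O(nⁿ) does not grow strictly slower than h(n)
  C. log₁₀(n) — O(log n) does not grow strictly faster than f(n)
  D. n² — O(n²) is strictly between O(log³ n) and O(n!) ✓

Only option D (n²) lies strictly between.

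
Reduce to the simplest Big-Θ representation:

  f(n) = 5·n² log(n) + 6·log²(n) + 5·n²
Θ(n² log n)

Order the terms by growth rate: 6·log²(n) ≺ 5·n² ≺ 5·n² log(n).
The fastest-growing term 5·n² log(n) dominates as n → ∞; dropping its constant factor gives Θ(n² log n).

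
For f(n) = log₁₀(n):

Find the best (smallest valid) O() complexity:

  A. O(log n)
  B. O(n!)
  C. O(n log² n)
A

f(n) = log₁₀(n) is O(log n).
All listed options are valid Big-O bounds (upper bounds),
but O(log n) is the tightest (smallest valid bound).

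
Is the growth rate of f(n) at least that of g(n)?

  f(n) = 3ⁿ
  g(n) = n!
False

f(n) = 3ⁿ is O(3ⁿ), and g(n) = n! is O(n!).
Since O(3ⁿ) grows slower than O(n!), f(n) = Ω(g(n)) is false.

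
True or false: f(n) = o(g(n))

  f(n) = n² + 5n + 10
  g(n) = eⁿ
True

f(n) = n² + 5n + 10 is O(n²), and g(n) = eⁿ is O(eⁿ).
Since O(n²) grows strictly slower than O(eⁿ), f(n) = o(g(n)) is true.
This means lim(n→∞) f(n)/g(n) = 0.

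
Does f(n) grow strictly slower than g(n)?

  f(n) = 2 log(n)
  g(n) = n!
True

f(n) = 2 log(n) is O(log n), and g(n) = n! is O(n!).
Since O(log n) grows strictly slower than O(n!), f(n) = o(g(n)) is true.
This means lim(n→∞) f(n)/g(n) = 0.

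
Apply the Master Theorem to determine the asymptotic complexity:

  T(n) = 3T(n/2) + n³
Θ(n³)

Master Theorem: a = 3, b = 2, f(n) = n³.
Compute the critical exponent d = log₂(3) = 1.585.
Compare f(n) = Θ(n³) against n^d:
  k = 3 > d = 1.585, so f(n) = Ω(n^(d+ε)) — Case 3.
  Regularity: a·(n/b)^3/n^3 = a/b^3 = 3/8 < 1 ✓.
  The top-level work dominates: T(n) = Θ(f(n)) = Θ(n³).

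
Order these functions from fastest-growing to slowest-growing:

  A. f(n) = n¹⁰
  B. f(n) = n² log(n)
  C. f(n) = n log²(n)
A > B > C

Comparing growth rates:
A = n¹⁰ is O(n¹⁰)
B = n² log(n) is O(n² log n)
C = n log²(n) is O(n log² n)

Therefore, the order from fastest to slowest is: A > B > C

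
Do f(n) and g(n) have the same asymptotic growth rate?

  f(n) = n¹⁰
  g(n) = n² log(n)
False

f(n) = n¹⁰ is O(n¹⁰), and g(n) = n² log(n) is O(n² log n).
Since they have different growth rates, f(n) = Θ(g(n)) is false.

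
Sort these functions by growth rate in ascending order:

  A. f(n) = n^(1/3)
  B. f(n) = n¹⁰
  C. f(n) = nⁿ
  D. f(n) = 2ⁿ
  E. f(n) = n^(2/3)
A < E < B < D < C

Comparing growth rates:
A = n^(1/3) is O(n^(1/3))
E = n^(2/3) is O(n^(2/3))
B = n¹⁰ is O(n¹⁰)
D = 2ⁿ is O(2ⁿ)
C = nⁿ is O(nⁿ)

Therefore, the order from slowest to fastest is: A < E < B < D < C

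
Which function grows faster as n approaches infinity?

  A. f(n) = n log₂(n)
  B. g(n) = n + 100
A

f(n) = n log₂(n) is O(n log n), while g(n) = n + 100 is O(n).
Since O(n log n) grows faster than O(n), f(n) dominates.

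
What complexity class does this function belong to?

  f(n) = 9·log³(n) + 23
O(log³ n)

The dominant term in 9·log³(n) + 23 is 9·log³(n), which is Θ(log³ n).
Lower-order terms (23) are asymptotically negligible.
Constants are absorbed, so the tightest bound is O(log³ n).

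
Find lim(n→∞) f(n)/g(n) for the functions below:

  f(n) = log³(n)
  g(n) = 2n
0

Since log³(n) (O(log³ n)) grows slower than 2n (O(n)),
the ratio f(n)/g(n) → 0 as n → ∞.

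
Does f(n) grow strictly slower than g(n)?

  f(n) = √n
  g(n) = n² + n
True

f(n) = √n is O(√n), and g(n) = n² + n is O(n²).
Since O(√n) grows strictly slower than O(n²), f(n) = o(g(n)) is true.
This means lim(n→∞) f(n)/g(n) = 0.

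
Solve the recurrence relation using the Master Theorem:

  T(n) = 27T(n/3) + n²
Θ(n³)

Master Theorem: a = 27, b = 3, f(n) = n².
Compute the critical exponent d = log₃(27) = 3.
Compare f(n) = Θ(n²) against n^d:
  k = 2 < d = 3, so f(n) = O(n^(d-ε)) — Case 1.
  The recursion cost dominates: T(n) = Θ(n^d) = Θ(n³).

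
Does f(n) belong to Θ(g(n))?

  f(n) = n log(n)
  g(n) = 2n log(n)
True

f(n) = n log(n) and g(n) = 2n log(n) are both O(n log n).
Since they have the same asymptotic growth rate, f(n) = Θ(g(n)) is true.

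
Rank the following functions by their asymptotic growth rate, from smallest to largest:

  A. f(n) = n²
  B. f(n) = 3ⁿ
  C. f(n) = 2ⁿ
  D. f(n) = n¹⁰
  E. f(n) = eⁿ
A < D < C < E < B

Comparing growth rates:
A = n² is O(n²)
D = n¹⁰ is O(n¹⁰)
C = 2ⁿ is O(2ⁿ)
E = eⁿ is O(eⁿ)
B = 3ⁿ is O(3ⁿ)

Therefore, the order from slowest to fastest is: A < D < C < E < B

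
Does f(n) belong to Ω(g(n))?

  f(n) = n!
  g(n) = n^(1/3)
True

f(n) = n! is O(n!), and g(n) = n^(1/3) is O(n^(1/3)).
Since O(n!) grows at least as fast as O(n^(1/3)), f(n) = Ω(g(n)) is true.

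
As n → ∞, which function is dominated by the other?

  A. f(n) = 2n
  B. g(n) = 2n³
A

f(n) = 2n is O(n), while g(n) = 2n³ is O(n³).
Since O(n) grows slower than O(n³), f(n) is dominated.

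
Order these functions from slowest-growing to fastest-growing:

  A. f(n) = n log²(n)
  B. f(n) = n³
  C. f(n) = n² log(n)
A < C < B

Comparing growth rates:
A = n log²(n) is O(n log² n)
C = n² log(n) is O(n² log n)
B = n³ is O(n³)

Therefore, the order from slowest to fastest is: A < C < B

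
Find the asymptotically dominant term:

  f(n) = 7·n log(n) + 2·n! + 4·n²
2·n!

Looking at each term:
  - 7·n log(n) is O(n log n)
  - 2·n! is O(n!)
  - 4·n² is O(n²)

The term 2·n! (O(n!)) grows fastest and dominates all others.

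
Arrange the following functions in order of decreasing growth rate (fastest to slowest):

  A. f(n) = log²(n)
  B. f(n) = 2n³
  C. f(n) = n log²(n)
B > C > A

Comparing growth rates:
B = 2n³ is O(n³)
C = n log²(n) is O(n log² n)
A = log²(n) is O(log² n)

Therefore, the order from fastest to slowest is: B > C > A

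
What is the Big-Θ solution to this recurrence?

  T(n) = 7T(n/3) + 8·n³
Θ(n³)

Master Theorem: a = 7, b = 3, f(n) = 8·n³.
Compute the critical exponent d = log₃(7) = 1.771.
Compare f(n) = Θ(n³) against n^d:
  k = 3 > d = 1.771, so f(n) = Ω(n^(d+ε)) — Case 3.
  Regularity: a·(n/b)^3/n^3 = a/b^3 = 7/27 < 1 ✓.
  The top-level work dominates: T(n) = Θ(f(n)) = Θ(n³).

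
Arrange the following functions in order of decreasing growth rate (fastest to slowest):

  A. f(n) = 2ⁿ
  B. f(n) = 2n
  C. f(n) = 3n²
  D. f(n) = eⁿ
D > A > C > B

Comparing growth rates:
D = eⁿ is O(eⁿ)
A = 2ⁿ is O(2ⁿ)
C = 3n² is O(n²)
B = 2n is O(n)

Therefore, the order from fastest to slowest is: D > A > C > B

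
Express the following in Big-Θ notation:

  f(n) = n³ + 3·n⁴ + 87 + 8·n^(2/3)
Θ(n⁴)

Order the terms by growth rate: 87 ≺ 8·n^(2/3) ≺ n³ ≺ 3·n⁴.
The fastest-growing term 3·n⁴ dominates as n → ∞; dropping its constant factor gives Θ(n⁴).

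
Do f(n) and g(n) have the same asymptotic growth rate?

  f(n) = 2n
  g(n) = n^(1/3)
False

f(n) = 2n is O(n), and g(n) = n^(1/3) is O(n^(1/3)).
Since they have different growth rates, f(n) = Θ(g(n)) is false.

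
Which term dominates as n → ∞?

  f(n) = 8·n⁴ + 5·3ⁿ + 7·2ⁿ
5·3ⁿ

Looking at each term:
  - 8·n⁴ is O(n⁴)
  - 5·3ⁿ is O(3ⁿ)
  - 7·2ⁿ is O(2ⁿ)

The term 5·3ⁿ (O(3ⁿ)) grows fastest and dominates all others.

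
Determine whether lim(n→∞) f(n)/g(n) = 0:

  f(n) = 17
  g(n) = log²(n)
True

f(n) = 17 is O(1), and g(n) = log²(n) is O(log² n).
Since O(1) grows strictly slower than O(log² n), f(n) = o(g(n)) is true.
This means lim(n→∞) f(n)/g(n) = 0.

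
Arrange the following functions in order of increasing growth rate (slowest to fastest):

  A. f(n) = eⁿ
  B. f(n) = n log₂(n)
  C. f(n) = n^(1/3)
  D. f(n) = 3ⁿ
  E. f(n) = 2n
C < E < B < A < D

Comparing growth rates:
C = n^(1/3) is O(n^(1/3))
E = 2n is O(n)
B = n log₂(n) is O(n log n)
A = eⁿ is O(eⁿ)
D = 3ⁿ is O(3ⁿ)

Therefore, the order from slowest to fastest is: C < E < B < A < D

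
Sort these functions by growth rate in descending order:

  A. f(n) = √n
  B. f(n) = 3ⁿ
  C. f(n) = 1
B > A > C

Comparing growth rates:
B = 3ⁿ is O(3ⁿ)
A = √n is O(√n)
C = 1 is O(1)

Therefore, the order from fastest to slowest is: B > A > C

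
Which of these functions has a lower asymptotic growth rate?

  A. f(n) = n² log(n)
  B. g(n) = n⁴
A

f(n) = n² log(n) is O(n² log n), while g(n) = n⁴ is O(n⁴).
Since O(n² log n) grows slower than O(n⁴), f(n) is dominated.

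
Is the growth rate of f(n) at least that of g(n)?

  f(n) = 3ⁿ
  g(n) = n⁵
True

f(n) = 3ⁿ is O(3ⁿ), and g(n) = n⁵ is O(n⁵).
Since O(3ⁿ) grows at least as fast as O(n⁵), f(n) = Ω(g(n)) is true.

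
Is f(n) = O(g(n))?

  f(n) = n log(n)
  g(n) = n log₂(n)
True

f(n) = n log(n) and g(n) = n log₂(n) are both O(n log n).
Big-O permits equal growth rates (f ≤ c·g for some c), so f(n) = O(g(n)) is true.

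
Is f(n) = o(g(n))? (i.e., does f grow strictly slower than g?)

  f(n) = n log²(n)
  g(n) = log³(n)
False

f(n) = n log²(n) is O(n log² n), and g(n) = log³(n) is O(log³ n).
Since O(n log² n) grows faster than or equal to O(log³ n), f(n) = o(g(n)) is false.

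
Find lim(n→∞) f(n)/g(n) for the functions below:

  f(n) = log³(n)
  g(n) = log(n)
∞

Since log³(n) (O(log³ n)) grows faster than log(n) (O(log n)),
the ratio f(n)/g(n) → ∞ as n → ∞.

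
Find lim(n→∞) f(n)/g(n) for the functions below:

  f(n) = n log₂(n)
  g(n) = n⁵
0

Since n log₂(n) (O(n log n)) grows slower than n⁵ (O(n⁵)),
the ratio f(n)/g(n) → 0 as n → ∞.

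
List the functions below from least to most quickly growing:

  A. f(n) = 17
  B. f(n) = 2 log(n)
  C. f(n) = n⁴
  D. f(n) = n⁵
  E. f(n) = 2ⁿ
A < B < C < D < E

Comparing growth rates:
A = 17 is O(1)
B = 2 log(n) is O(log n)
C = n⁴ is O(n⁴)
D = n⁵ is O(n⁵)
E = 2ⁿ is O(2ⁿ)

Therefore, the order from slowest to fastest is: A < B < C < D < E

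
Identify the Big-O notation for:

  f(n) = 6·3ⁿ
O(3ⁿ)

The dominant term in 6·3ⁿ is 6·3ⁿ, which is Θ(3ⁿ).
Constants are absorbed, so the tightest bound is O(3ⁿ).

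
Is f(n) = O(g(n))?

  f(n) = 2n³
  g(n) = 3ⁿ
True

f(n) = 2n³ is O(n³), and g(n) = 3ⁿ is O(3ⁿ).
Since O(n³) ⊆ O(3ⁿ) (f grows no faster than g), f(n) = O(g(n)) is true.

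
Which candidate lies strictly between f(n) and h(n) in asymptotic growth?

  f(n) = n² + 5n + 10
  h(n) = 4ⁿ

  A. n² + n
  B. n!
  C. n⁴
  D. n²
C

We need g(n) with n² + 5n + 10 = o(g(n)) and g(n) = o(4ⁿ), i.e. O(n²) ≺ g ≺ O(4ⁿ).
Check each option:
  A. n² + n — O(n²) does not grow strictly faster than f(n)
  B. n! — O(n!) does not grow strictly slower than h(n)
  C. n⁴ — O(n⁴) is strictly between O(n²) and O(4ⁿ) ✓
  D. n² — O(n²) does not grow strictly faster than f(n)

Only option C (n⁴) lies strictly between.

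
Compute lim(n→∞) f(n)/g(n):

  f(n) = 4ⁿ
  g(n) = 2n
∞

Since 4ⁿ (O(4ⁿ)) grows faster than 2n (O(n)),
the ratio f(n)/g(n) → ∞ as n → ∞.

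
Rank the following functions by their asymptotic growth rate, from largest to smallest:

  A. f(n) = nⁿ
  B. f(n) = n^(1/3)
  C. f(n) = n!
A > C > B

Comparing growth rates:
A = nⁿ is O(nⁿ)
C = n! is O(n!)
B = n^(1/3) is O(n^(1/3))

Therefore, the order from fastest to slowest is: A > C > B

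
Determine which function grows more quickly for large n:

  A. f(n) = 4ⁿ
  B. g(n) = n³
A

f(n) = 4ⁿ is O(4ⁿ), while g(n) = n³ is O(n³).
Since O(4ⁿ) grows faster than O(n³), f(n) dominates.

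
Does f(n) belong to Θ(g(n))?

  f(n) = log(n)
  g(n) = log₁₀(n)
True

f(n) = log(n) and g(n) = log₁₀(n) are both O(log n).
Since they have the same asymptotic growth rate, f(n) = Θ(g(n)) is true.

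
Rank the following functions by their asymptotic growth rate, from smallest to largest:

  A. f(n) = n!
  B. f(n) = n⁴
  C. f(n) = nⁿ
B < A < C

Comparing growth rates:
B = n⁴ is O(n⁴)
A = n! is O(n!)
C = nⁿ is O(nⁿ)

Therefore, the order from slowest to fastest is: B < A < C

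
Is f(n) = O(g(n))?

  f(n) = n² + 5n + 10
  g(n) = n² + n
True

f(n) = n² + 5n + 10 and g(n) = n² + n are both O(n²).
Big-O permits equal growth rates (f ≤ c·g for some c), so f(n) = O(g(n)) is true.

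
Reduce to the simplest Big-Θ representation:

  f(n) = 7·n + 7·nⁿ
Θ(nⁿ)

Order the terms by growth rate: 7·n ≺ 7·nⁿ.
The fastest-growing term 7·nⁿ dominates as n → ∞; dropping its constant factor gives Θ(nⁿ).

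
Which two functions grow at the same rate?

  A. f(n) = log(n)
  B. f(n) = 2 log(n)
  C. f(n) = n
A and B

Examining each function:
  A. log(n) is O(log n)
  B. 2 log(n) is O(log n)
  C. n is O(n)

Functions A and B both have the same complexity class.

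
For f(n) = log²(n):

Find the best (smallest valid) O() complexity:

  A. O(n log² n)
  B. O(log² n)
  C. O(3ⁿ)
B

f(n) = log²(n) is O(log² n).
All listed options are valid Big-O bounds (upper bounds),
but O(log² n) is the tightest (smallest valid bound).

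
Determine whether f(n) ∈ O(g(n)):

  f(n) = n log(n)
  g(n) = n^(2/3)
False

f(n) = n log(n) is O(n log n), and g(n) = n^(2/3) is O(n^(2/3)).
Since O(n log n) grows faster than O(n^(2/3)), f(n) = O(g(n)) is false.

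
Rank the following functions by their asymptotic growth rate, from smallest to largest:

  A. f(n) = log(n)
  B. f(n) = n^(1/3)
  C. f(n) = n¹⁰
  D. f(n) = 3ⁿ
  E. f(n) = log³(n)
A < E < B < C < D

Comparing growth rates:
A = log(n) is O(log n)
E = log³(n) is O(log³ n)
B = n^(1/3) is O(n^(1/3))
C = n¹⁰ is O(n¹⁰)
D = 3ⁿ is O(3ⁿ)

Therefore, the order from slowest to fastest is: A < E < B < C < D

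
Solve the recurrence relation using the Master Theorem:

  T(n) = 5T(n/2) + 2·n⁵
Θ(n⁵)

Master Theorem: a = 5, b = 2, f(n) = 2·n⁵.
Compute the critical exponent d = log₂(5) = 2.322.
Compare f(n) = Θ(n⁵) against n^d:
  k = 5 > d = 2.322, so f(n) = Ω(n^(d+ε)) — Case 3.
  Regularity: a·(n/b)^5/n^5 = a/b^5 = 5/32 < 1 ✓.
  The top-level work dominates: T(n) = Θ(f(n)) = Θ(n⁵).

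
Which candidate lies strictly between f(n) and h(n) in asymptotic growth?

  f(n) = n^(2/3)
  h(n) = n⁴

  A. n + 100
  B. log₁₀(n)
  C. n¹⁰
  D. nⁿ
A

We need g(n) with n^(2/3) = o(g(n)) and g(n) = o(n⁴), i.e. O(n^(2/3)) ≺ g ≺ O(n⁴).
Check each option:
  A. n + 100 — O(n) is strictly between O(n^(2/3)) and O(n⁴) ✓
  B. log₁₀(n) — O(log n) does not grow strictly faster than f(n)
  C. n¹⁰ — O(n¹⁰) does not grow strictly slower than h(n)
  D. nⁿ — O(nⁿ) does not grow strictly slower than h(n)

Only option A (n + 100) lies strictly between.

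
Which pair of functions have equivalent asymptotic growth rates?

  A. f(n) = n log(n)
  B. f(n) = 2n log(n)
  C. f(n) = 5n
A and B

Examining each function:
  A. n log(n) is O(n log n)
  B. 2n log(n) is O(n log n)
  C. 5n is O(n)

Functions A and B both have the same complexity class.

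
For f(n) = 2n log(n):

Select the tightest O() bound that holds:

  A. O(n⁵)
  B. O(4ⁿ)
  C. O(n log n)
C

f(n) = 2n log(n) is O(n log n).
All listed options are valid Big-O bounds (upper bounds),
but O(n log n) is the tightest (smallest valid bound).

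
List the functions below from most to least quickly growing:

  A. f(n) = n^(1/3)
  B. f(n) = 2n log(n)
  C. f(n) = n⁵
C > B > A

Comparing growth rates:
C = n⁵ is O(n⁵)
B = 2n log(n) is O(n log n)
A = n^(1/3) is O(n^(1/3))

Therefore, the order from fastest to slowest is: C > B > A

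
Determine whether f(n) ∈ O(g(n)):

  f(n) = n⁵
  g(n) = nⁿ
True

f(n) = n⁵ is O(n⁵), and g(n) = nⁿ is O(nⁿ).
Since O(n⁵) ⊆ O(nⁿ) (f grows no faster than g), f(n) = O(g(n)) is true.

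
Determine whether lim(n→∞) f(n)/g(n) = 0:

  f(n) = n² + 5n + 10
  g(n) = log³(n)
False

f(n) = n² + 5n + 10 is O(n²), and g(n) = log³(n) is O(log³ n).
Since O(n²) grows faster than or equal to O(log³ n), f(n) = o(g(n)) is false.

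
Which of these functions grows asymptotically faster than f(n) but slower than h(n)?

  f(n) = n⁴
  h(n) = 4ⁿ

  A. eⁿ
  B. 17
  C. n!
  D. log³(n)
A

We need g(n) with n⁴ = o(g(n)) and g(n) = o(4ⁿ), i.e. O(n⁴) ≺ g ≺ O(4ⁿ).
Check each option:
  A. eⁿ — O(eⁿ) is strictly between O(n⁴) and O(4ⁿ) ✓
  B. 17 — O(1) does not grow strictly faster than f(n)
  C. n! — O(n!) does not grow strictly slower than h(n)
  D. log³(n) — O(log³ n) does not grow strictly faster than f(n)

Only option A (eⁿ) lies strictly between.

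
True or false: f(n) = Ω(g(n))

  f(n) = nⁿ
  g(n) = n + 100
True

f(n) = nⁿ is O(nⁿ), and g(n) = n + 100 is O(n).
Since O(nⁿ) grows at least as fast as O(n), f(n) = Ω(g(n)) is true.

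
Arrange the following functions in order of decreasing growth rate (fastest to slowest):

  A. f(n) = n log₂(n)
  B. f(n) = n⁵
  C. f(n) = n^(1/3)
B > A > C

Comparing growth rates:
B = n⁵ is O(n⁵)
A = n log₂(n) is O(n log n)
C = n^(1/3) is O(n^(1/3))

Therefore, the order from fastest to slowest is: B > A > C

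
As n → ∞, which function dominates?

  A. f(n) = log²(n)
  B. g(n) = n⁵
B

f(n) = log²(n) is O(log² n), while g(n) = n⁵ is O(n⁵).
Since O(n⁵) grows faster than O(log² n), g(n) dominates.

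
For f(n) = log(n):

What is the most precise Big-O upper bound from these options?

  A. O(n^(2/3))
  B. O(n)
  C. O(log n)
C

f(n) = log(n) is O(log n).
All listed options are valid Big-O bounds (upper bounds),
but O(log n) is the tightest (smallest valid bound).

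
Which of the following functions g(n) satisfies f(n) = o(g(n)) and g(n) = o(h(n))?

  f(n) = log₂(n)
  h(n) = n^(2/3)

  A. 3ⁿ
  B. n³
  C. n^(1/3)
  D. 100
C

We need g(n) with log₂(n) = o(g(n)) and g(n) = o(n^(2/3)), i.e. O(log n) ≺ g ≺ O(n^(2/3)).
Check each option:
  A. 3ⁿ — O(3ⁿ) does not grow strictly slower than h(n)
  B. n³ — O(n³) does not grow strictly slower than h(n)
  C. n^(1/3) — O(n^(1/3)) is strictly between O(log n) and O(n^(2/3)) ✓
  D. 100 — O(1) does not grow strictly faster than f(n)

Only option C (n^(1/3)) lies strictly between.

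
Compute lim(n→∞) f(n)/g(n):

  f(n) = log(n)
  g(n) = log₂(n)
log(2)

Since log(n) and log₂(n) have the same growth rate (O(log n)),
the ratio converges to a constant: log(2).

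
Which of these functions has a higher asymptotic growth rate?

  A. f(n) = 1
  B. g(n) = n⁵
B

f(n) = 1 is O(1), while g(n) = n⁵ is O(n⁵).
Since O(n⁵) grows faster than O(1), g(n) dominates.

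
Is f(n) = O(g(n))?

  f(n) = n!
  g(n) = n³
False

f(n) = n! is O(n!), and g(n) = n³ is O(n³).
Since O(n!) grows faster than O(n³), f(n) = O(g(n)) is false.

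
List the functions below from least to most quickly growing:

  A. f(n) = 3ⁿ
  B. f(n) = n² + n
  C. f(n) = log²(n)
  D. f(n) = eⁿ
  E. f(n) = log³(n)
C < E < B < D < A

Comparing growth rates:
C = log²(n) is O(log² n)
E = log³(n) is O(log³ n)
B = n² + n is O(n²)
D = eⁿ is O(eⁿ)
A = 3ⁿ is O(3ⁿ)

Therefore, the order from slowest to fastest is: C < E < B < D < A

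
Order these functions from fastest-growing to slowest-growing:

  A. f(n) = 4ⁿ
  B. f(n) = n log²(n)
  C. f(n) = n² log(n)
A > C > B

Comparing growth rates:
A = 4ⁿ is O(4ⁿ)
C = n² log(n) is O(n² log n)
B = n log²(n) is O(n log² n)

Therefore, the order from fastest to slowest is: A > C > B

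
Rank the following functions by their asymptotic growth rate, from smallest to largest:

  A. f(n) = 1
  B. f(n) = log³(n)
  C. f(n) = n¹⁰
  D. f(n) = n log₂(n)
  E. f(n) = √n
A < B < E < D < C

Comparing growth rates:
A = 1 is O(1)
B = log³(n) is O(log³ n)
E = √n is O(√n)
D = n log₂(n) is O(n log n)
C = n¹⁰ is O(n¹⁰)

Therefore, the order from slowest to fastest is: A < B < E < D < C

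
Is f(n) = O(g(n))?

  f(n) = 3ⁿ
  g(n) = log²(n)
False

f(n) = 3ⁿ is O(3ⁿ), and g(n) = log²(n) is O(log² n).
Since O(3ⁿ) grows faster than O(log² n), f(n) = O(g(n)) is false.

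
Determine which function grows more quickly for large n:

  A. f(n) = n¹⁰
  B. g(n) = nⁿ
B

f(n) = n¹⁰ is O(n¹⁰), while g(n) = nⁿ is O(nⁿ).
Since O(nⁿ) grows faster than O(n¹⁰), g(n) dominates.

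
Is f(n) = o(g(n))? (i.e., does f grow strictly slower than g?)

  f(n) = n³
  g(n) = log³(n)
False

f(n) = n³ is O(n³), and g(n) = log³(n) is O(log³ n).
Since O(n³) grows faster than or equal to O(log³ n), f(n) = o(g(n)) is false.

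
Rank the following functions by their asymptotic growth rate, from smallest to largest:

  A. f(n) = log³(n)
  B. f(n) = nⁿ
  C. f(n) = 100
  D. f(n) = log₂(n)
C < D < A < B

Comparing growth rates:
C = 100 is O(1)
D = log₂(n) is O(log n)
A = log³(n) is O(log³ n)
B = nⁿ is O(nⁿ)

Therefore, the order from slowest to fastest is: C < D < A < B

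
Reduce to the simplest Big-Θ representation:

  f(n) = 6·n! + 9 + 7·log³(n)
Θ(n!)

Order the terms by growth rate: 9 ≺ 7·log³(n) ≺ 6·n!.
The fastest-growing term 6·n! dominates as n → ∞; dropping its constant factor gives Θ(n!).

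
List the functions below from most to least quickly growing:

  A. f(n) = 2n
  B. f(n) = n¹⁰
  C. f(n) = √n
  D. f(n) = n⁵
B > D > A > C

Comparing growth rates:
B = n¹⁰ is O(n¹⁰)
D = n⁵ is O(n⁵)
A = 2n is O(n)
C = √n is O(√n)

Therefore, the order from fastest to slowest is: B > D > A > C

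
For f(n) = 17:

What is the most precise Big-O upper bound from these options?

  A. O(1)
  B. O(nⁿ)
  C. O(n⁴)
A

f(n) = 17 is O(1).
All listed options are valid Big-O bounds (upper bounds),
but O(1) is the tightest (smallest valid bound).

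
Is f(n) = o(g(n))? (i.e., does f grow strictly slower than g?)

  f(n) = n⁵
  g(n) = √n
False

f(n) = n⁵ is O(n⁵), and g(n) = √n is O(√n).
Since O(n⁵) grows faster than or equal to O(√n), f(n) = o(g(n)) is false.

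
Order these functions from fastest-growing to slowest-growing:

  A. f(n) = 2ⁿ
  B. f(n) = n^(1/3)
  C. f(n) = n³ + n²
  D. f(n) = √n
A > C > D > B

Comparing growth rates:
A = 2ⁿ is O(2ⁿ)
C = n³ + n² is O(n³)
D = √n is O(√n)
B = n^(1/3) is O(n^(1/3))

Therefore, the order from fastest to slowest is: A > C > D > B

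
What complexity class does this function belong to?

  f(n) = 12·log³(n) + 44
O(log³ n)

The dominant term in 12·log³(n) + 44 is 12·log³(n), which is Θ(log³ n).
Lower-order terms (44) are asymptotically negligible.
Constants are absorbed, so the tightest bound is O(log³ n).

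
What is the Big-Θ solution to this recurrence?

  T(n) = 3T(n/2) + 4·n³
Θ(n³)

Master Theorem: a = 3, b = 2, f(n) = 4·n³.
Compute the critical exponent d = log₂(3) = 1.585.
Compare f(n) = Θ(n³) against n^d:
  k = 3 > d = 1.585, so f(n) = Ω(n^(d+ε)) — Case 3.
  Regularity: a·(n/b)^3/n^3 = a/b^3 = 3/8 < 1 ✓.
  The top-level work dominates: T(n) = Θ(f(n)) = Θ(n³).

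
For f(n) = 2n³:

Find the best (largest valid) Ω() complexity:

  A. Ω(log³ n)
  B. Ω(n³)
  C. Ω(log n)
B

f(n) = 2n³ is Ω(n³).
All listed options are valid Big-Ω bounds (lower bounds),
but Ω(n³) is the tightest (largest valid bound).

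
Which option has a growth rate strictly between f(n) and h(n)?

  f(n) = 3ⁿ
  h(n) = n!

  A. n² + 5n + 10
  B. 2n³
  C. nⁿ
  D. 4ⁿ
D

We need g(n) with 3ⁿ = o(g(n)) and g(n) = o(n!), i.e. O(3ⁿ) ≺ g ≺ O(n!).
Check each option:
  A. n² + 5n + 10 — O(n²) does not grow strictly faster than f(n)
  B. 2n³ — O(n³) does not grow strictly faster than f(n)
  C. nⁿ — O(nⁿ) does not grow strictly slower than h(n)
  D. 4ⁿ — O(4ⁿ) is strictly between O(3ⁿ) and O(n!) ✓

Only option D (4ⁿ) lies strictly between.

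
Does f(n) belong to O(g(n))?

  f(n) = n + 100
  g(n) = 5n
True

f(n) = n + 100 and g(n) = 5n are both O(n).
Big-O permits equal growth rates (f ≤ c·g for some c), so f(n) = O(g(n)) is true.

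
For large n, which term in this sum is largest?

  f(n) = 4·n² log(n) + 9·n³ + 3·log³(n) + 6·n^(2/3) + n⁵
n⁵

Looking at each term:
  - 4·n² log(n) is O(n² log n)
  - 9·n³ is O(n³)
  - 3·log³(n) is O(log³ n)
  - 6·n^(2/3) is O(n^(2/3))
  - n⁵ is O(n⁵)

The term n⁵ (O(n⁵)) grows fastest and dominates all others.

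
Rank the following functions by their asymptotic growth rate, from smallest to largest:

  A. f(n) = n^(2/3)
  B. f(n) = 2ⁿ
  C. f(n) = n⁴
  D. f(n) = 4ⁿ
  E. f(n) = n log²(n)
A < E < C < B < D

Comparing growth rates:
A = n^(2/3) is O(n^(2/3))
E = n log²(n) is O(n log² n)
C = n⁴ is O(n⁴)
B = 2ⁿ is O(2ⁿ)
D = 4ⁿ is O(4ⁿ)

Therefore, the order from slowest to fastest is: A < E < C < B < D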